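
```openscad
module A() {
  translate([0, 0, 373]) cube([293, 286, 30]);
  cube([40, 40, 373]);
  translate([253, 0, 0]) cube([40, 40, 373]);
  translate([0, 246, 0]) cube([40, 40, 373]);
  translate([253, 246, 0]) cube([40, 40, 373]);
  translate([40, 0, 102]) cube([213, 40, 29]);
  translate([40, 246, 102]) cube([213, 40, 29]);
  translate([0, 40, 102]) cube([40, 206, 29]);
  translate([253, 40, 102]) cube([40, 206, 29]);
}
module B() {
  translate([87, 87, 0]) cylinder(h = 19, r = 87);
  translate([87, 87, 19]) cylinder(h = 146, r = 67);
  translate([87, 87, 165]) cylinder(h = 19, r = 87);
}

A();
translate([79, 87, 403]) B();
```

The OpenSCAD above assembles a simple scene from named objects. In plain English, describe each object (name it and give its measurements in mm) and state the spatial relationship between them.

A is a four-legged stool. The seat is 293×286 mm, 30 mm thick, top at z = 403 mm. It stands on four square legs, each 40×40 mm in cross-section, from z = 0 to the seat underside, each flush with a corner of the seat. Four stretchers, 40 mm wide and 29 mm tall, connect adjacent legs with their undersides at z = 102 mm, each running between the inner faces of the legs it joins and aligned with the legs' outer faces on the other axis.

B is a spool: two coaxial disc flanges of radius 87 mm and thickness 19 mm, joined by a core cylinder of radius 67 mm and height 146 mm. The lower flange rests on z = 0 and the three cylinders share a vertical axis.

The spool is on top of the stool.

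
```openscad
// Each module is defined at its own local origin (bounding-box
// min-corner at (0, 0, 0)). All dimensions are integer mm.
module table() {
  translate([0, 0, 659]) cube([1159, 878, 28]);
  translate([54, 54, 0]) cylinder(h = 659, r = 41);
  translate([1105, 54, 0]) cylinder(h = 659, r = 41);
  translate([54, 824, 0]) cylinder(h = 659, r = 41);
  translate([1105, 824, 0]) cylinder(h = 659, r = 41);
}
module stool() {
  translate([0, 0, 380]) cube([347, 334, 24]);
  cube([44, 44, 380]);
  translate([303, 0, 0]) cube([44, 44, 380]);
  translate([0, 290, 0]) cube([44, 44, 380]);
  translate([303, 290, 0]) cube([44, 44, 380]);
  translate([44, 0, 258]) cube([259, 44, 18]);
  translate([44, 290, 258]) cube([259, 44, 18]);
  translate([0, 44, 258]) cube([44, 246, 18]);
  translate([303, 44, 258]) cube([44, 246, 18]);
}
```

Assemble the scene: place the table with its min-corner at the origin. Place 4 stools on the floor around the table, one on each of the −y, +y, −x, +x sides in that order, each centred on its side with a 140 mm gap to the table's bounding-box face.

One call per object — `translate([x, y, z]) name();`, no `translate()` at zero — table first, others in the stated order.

table();
translate([406, -474, 0]) stool();
translate([406, 1018, 0]) stool();
translate([-487, 272, 0]) stool();
translate([1299, 272, 0]) stool();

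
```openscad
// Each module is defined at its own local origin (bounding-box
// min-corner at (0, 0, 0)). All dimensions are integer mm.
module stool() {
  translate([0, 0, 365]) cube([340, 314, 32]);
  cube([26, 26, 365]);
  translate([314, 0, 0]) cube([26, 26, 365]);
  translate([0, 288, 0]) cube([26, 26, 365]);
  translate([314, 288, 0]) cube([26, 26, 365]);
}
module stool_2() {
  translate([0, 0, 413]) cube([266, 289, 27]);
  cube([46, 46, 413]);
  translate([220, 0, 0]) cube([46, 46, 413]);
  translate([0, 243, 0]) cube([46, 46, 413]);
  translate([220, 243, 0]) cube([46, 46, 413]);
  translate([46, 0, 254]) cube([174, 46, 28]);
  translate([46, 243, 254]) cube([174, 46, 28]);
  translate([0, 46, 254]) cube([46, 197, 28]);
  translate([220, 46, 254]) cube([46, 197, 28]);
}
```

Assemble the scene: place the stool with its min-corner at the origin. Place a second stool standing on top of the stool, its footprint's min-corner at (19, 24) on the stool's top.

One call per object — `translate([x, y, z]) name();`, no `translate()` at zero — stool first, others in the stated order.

stool();
translate([19, 24, 397]) stool_2();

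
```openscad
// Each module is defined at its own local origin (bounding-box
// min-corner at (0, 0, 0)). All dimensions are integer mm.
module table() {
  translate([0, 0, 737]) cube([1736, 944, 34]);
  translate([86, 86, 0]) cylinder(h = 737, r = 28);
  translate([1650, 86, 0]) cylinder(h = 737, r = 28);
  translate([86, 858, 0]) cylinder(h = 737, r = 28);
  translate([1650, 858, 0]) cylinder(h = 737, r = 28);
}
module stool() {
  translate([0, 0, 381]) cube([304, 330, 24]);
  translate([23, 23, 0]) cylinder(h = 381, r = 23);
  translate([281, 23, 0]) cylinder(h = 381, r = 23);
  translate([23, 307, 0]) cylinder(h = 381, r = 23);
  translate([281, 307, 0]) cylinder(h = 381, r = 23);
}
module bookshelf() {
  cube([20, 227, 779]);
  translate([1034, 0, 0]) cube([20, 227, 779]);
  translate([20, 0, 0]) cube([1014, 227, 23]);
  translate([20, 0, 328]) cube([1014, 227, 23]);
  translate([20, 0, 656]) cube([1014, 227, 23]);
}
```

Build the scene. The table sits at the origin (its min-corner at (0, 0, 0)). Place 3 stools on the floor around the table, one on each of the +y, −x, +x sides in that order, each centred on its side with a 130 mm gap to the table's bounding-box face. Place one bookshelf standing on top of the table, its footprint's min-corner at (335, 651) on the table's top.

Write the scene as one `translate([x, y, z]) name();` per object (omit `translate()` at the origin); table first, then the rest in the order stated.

table();
translate([716, 1074, 0]) stool();
translate([-434, 307, 0]) stool();
translate([1866, 307, 0]) stool();
translate([335, 651, 771]) bookshelf();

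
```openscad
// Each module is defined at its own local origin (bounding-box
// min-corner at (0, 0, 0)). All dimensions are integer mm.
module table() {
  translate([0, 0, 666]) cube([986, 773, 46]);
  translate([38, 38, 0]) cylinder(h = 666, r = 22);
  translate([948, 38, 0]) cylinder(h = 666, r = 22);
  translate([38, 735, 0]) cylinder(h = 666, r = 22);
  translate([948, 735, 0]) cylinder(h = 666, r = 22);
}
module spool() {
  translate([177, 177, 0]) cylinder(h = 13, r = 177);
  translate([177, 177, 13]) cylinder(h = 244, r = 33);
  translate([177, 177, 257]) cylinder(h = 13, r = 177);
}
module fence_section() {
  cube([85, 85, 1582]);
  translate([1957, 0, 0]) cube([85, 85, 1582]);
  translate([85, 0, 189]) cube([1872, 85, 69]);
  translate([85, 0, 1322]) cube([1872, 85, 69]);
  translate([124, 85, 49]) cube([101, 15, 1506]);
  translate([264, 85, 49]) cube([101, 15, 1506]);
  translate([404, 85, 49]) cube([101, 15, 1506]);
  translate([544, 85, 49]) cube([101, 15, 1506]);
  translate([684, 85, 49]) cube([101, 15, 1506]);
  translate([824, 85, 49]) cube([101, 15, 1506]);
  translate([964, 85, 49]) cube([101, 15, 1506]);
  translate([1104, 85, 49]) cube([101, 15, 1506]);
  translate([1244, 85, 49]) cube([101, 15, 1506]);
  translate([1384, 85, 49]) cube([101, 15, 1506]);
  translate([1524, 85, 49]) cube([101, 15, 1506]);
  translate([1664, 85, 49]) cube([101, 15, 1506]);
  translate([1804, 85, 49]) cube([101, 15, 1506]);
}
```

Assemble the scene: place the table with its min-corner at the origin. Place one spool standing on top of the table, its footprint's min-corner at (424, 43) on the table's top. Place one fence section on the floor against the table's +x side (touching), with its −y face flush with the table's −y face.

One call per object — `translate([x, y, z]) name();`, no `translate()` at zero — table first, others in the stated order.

table();
translate([424, 43, 712]) spool();
translate([986, 0, 0]) fence_section();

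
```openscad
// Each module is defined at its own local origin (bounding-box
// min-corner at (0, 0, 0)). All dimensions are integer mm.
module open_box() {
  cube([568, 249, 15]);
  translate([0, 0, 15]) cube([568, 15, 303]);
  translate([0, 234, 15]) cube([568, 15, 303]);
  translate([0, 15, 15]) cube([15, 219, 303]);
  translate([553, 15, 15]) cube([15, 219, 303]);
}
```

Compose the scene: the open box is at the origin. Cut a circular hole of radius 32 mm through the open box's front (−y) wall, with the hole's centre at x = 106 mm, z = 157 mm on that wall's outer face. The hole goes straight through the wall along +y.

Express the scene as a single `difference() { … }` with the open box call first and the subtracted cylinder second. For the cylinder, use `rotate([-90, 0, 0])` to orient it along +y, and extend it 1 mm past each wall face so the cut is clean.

difference() {
  open_box();
  translate([106, -1, 157]) rotate([-90, 0, 0]) cylinder(h = 17, r = 32);
}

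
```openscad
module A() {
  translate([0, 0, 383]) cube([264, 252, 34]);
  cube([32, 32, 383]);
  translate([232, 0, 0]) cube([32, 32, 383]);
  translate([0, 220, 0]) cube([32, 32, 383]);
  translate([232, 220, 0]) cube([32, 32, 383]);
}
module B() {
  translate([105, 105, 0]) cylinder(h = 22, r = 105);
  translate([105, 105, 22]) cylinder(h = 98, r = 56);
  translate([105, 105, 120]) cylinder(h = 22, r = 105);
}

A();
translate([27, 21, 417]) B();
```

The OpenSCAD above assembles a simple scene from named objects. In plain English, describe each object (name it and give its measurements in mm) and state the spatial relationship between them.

A is a four-legged stool. The seat is a 264×252×34 mm slab whose top surface is at z = 417 mm; four square legs, each 32×32 mm in cross-section, run from the floor (z = 0) to the underside of the seat, each flush with a corner of the seat.

B is a spool: two coaxial disc flanges of radius 105 mm and thickness 22 mm, joined by a core cylinder of radius 56 mm and height 98 mm. The lower flange rests on z = 0 and the three cylinders share a vertical axis.

The spool is on top of the stool, centred.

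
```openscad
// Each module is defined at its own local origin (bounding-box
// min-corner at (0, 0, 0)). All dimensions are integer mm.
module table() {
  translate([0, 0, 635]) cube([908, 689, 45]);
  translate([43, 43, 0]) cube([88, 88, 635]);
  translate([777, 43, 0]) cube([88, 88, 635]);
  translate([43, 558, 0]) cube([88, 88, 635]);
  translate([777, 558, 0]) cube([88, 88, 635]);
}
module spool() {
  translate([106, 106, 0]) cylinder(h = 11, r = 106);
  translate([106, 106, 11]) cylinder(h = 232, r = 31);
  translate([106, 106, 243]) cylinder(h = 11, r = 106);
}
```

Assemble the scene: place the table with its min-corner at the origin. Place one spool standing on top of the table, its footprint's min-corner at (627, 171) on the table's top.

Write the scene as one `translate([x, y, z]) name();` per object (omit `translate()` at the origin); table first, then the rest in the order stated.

table();
translate([627, 171, 680]) spool();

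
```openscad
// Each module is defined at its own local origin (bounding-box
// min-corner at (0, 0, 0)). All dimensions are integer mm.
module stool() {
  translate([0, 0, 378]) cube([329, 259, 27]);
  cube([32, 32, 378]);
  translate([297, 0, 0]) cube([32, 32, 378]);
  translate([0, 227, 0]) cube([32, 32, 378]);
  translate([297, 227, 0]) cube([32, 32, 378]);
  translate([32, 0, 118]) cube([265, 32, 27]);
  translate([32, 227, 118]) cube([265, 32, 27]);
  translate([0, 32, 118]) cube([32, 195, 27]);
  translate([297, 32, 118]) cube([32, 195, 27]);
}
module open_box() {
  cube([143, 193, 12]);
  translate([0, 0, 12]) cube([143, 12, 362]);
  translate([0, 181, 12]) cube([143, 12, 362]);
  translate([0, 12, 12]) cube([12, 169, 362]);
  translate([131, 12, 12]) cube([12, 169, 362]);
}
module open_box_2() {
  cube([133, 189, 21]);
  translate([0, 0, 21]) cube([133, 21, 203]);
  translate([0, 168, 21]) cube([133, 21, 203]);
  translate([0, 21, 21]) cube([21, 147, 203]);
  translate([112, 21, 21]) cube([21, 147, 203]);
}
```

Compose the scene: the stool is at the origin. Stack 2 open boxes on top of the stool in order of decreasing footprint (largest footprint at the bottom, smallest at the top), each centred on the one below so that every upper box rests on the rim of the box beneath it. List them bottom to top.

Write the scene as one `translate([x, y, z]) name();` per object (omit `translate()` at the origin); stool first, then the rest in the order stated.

stool();
translate([93, 33, 405]) open_box();
translate([98, 35, 779]) open_box_2();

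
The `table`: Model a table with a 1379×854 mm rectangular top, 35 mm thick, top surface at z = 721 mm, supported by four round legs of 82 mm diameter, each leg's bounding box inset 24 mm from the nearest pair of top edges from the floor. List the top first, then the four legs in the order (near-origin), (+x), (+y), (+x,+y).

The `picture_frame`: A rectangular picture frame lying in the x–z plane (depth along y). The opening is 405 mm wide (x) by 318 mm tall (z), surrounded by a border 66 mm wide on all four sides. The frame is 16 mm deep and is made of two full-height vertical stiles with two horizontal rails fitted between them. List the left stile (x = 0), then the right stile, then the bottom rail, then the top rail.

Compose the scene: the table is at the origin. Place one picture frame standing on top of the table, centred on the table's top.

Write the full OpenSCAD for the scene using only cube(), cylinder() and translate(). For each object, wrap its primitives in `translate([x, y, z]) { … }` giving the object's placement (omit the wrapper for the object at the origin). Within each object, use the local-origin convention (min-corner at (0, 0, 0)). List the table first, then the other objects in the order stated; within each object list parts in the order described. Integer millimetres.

translate([0, 0, 686]) cube([1379, 854, 35]);
translate([65, 65, 0]) cylinder(h = 686, r = 41);
translate([1314, 65, 0]) cylinder(h = 686, r = 41);
translate([65, 789, 0]) cylinder(h = 686, r = 41);
translate([1314, 789, 0]) cylinder(h = 686, r = 41);
translate([421, 419, 721]) {
  cube([66, 16, 450]);
  translate([471, 0, 0]) cube([66, 16, 450]);
  translate([66, 0, 0]) cube([405, 16, 66]);
  translate([66, 0, 384]) cube([405, 16, 66]);
}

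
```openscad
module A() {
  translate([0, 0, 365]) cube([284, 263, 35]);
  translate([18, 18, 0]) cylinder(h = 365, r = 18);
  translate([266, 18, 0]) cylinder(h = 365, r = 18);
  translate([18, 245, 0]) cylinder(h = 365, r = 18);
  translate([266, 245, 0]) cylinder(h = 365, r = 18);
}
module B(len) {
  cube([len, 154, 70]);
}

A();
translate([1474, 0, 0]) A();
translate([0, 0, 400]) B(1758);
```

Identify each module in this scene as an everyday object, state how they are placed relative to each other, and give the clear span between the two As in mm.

Second stool starts at x = 1474; first ends at x = 284; clear span = 1474 − 284 = 1190 mm.

A is a stool. B is a beam. A beam spans the tops of two stools. The clear span between the two stools is 1190 mm.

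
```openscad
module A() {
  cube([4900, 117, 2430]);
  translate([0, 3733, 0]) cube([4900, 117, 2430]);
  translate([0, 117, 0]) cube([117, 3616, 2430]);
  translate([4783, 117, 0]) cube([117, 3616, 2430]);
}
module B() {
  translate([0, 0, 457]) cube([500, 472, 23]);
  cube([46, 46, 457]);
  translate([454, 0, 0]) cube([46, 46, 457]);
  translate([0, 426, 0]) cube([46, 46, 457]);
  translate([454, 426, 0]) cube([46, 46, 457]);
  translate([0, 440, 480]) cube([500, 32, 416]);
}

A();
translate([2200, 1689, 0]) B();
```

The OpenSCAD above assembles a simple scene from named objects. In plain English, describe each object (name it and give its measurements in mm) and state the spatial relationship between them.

A is a box-shaped house frame (walls only): outside footprint 4900×3850 mm, wall height 2430 mm, wall thickness 117 mm. The two y-facing walls run the full x-width; the two x-facing walls fit between the inner faces of the y-facing walls.

B is a chair: 500×472 mm seat, 23 mm thick, top at z = 480 mm, on four 46 mm square corner legs flush with the seat edges. A 32 mm thick backrest slab spans the full seat width, extending 416 mm above the seat top, its back face flush with the seat's +y edge.

The chair sits inside the house frame, centred.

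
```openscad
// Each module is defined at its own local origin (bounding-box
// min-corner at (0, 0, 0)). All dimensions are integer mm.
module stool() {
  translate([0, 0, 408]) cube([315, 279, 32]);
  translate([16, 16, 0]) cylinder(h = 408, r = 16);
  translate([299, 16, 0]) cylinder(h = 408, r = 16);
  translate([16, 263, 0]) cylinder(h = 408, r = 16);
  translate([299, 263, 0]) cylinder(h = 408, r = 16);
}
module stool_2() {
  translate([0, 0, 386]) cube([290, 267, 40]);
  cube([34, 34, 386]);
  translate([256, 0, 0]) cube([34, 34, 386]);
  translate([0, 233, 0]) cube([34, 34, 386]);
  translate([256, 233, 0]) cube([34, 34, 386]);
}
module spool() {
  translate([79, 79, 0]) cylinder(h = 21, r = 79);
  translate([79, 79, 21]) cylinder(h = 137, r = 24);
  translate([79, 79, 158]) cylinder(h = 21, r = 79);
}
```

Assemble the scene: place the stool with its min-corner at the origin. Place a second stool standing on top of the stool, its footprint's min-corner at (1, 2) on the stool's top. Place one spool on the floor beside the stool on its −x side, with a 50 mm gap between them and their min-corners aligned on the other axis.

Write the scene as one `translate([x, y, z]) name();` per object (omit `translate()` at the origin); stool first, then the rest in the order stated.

stool();
translate([1, 2, 440]) stool_2();
translate([-208, 0, 0]) spool();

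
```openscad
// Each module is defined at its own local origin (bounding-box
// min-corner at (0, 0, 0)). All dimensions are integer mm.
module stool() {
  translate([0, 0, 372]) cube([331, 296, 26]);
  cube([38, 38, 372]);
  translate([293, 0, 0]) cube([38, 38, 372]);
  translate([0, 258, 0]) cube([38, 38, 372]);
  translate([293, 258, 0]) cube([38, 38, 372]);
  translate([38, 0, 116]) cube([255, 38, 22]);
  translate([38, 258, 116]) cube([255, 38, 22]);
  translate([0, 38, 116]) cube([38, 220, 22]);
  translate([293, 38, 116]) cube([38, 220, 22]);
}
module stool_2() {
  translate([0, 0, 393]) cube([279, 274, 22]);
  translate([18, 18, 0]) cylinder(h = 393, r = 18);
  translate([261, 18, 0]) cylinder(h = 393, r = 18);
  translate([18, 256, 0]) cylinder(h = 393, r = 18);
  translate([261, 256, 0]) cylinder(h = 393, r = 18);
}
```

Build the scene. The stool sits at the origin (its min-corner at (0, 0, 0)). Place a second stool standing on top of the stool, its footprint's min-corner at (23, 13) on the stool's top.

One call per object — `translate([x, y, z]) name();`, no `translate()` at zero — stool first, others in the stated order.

stool();
translate([23, 13, 398]) stool_2();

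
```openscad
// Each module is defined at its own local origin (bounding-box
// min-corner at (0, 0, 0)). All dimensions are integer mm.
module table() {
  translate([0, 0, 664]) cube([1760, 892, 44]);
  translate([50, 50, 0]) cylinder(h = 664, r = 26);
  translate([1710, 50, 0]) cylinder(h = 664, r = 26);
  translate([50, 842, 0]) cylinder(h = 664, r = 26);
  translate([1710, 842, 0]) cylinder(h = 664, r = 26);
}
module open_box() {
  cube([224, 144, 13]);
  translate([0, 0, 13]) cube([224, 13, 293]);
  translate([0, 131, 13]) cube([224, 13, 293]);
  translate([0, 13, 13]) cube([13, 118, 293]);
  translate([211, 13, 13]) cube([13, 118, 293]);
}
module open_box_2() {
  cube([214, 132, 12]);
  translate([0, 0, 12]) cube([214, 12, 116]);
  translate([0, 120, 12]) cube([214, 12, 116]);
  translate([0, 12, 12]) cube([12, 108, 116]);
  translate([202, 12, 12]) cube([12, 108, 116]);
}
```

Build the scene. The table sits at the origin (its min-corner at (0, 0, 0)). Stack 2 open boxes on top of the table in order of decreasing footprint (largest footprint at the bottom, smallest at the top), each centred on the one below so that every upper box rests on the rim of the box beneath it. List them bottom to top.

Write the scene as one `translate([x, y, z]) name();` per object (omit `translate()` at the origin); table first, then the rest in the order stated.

table();
translate([768, 374, 708]) open_box();
translate([773, 380, 1014]) open_box_2();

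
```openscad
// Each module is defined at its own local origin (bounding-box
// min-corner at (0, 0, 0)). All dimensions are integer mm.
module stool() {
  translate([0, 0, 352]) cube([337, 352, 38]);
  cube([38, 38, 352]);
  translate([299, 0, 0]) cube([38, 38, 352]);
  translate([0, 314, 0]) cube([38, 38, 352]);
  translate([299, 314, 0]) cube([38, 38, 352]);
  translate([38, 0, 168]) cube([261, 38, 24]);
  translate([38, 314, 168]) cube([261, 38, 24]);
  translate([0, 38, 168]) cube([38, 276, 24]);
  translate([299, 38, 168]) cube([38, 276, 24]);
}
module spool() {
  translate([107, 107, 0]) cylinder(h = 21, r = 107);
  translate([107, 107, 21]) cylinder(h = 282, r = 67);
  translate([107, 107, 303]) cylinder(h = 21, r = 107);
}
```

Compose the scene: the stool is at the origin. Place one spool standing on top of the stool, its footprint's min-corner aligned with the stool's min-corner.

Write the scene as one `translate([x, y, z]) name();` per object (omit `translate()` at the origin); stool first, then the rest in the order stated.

stool();
translate([0, 0, 390]) spool();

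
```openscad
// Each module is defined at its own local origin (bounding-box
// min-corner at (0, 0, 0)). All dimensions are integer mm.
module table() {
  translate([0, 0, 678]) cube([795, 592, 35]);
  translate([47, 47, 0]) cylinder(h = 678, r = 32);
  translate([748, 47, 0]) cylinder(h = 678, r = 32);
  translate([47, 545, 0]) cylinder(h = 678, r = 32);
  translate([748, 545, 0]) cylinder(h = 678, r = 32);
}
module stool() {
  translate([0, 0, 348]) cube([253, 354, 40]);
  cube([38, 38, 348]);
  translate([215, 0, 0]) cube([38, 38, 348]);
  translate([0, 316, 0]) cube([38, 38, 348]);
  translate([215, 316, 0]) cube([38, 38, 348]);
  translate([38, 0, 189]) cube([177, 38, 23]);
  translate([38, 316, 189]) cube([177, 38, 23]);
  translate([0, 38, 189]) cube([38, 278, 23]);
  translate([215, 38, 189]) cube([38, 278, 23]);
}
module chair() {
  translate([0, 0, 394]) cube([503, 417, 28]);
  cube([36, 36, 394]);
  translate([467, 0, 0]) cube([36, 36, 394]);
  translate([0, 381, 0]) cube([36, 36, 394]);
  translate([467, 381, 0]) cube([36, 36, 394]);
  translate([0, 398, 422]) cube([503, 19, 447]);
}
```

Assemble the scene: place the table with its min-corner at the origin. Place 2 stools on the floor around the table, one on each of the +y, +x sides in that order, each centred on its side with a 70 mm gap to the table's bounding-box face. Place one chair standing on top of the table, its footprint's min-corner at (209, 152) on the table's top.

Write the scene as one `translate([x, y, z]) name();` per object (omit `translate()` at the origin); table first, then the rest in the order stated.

table();
translate([271, 662, 0]) stool();
translate([865, 119, 0]) stool();
translate([209, 152, 713]) chair();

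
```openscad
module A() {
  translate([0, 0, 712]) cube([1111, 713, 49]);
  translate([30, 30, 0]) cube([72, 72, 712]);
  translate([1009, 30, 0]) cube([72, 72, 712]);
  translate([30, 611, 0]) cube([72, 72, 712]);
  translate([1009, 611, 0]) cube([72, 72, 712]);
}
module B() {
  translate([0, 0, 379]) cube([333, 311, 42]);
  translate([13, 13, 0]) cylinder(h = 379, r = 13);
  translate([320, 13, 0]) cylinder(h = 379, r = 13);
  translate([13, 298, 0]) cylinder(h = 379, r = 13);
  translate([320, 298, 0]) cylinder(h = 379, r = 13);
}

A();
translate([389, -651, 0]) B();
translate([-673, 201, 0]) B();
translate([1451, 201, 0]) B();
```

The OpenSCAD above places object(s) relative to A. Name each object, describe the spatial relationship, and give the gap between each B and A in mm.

Each stool's nearest face is 340 mm from the table's bounding box.

A is a table. B is a stool. Three stools sit around the table at the −y, −x, +x sides. The gap between each stool and the table is 340 mm.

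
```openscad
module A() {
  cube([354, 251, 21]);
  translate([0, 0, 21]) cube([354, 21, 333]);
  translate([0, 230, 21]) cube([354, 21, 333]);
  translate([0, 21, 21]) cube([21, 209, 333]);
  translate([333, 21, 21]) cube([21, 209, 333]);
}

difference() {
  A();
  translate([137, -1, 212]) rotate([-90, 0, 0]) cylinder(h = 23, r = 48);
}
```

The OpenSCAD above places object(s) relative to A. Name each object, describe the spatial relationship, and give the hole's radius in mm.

The subtracted cylinder has r = 48 mm.

A is an open box. The open box has a circular hole through its front wall. The hole's radius is 48 mm.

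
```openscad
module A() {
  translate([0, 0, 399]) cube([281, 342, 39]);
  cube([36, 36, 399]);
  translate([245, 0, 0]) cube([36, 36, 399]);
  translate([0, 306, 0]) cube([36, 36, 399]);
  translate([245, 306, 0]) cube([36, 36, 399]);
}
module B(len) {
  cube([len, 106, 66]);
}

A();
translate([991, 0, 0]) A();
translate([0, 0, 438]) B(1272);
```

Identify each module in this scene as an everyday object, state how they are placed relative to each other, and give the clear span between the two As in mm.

A is a stool. B is a beam. A beam spans the tops of two stools. The clear span between the two stools is 710 mm.

Second stool starts at x = 991; first ends at x = 281; clear span = 991 − 281 = 710 mm.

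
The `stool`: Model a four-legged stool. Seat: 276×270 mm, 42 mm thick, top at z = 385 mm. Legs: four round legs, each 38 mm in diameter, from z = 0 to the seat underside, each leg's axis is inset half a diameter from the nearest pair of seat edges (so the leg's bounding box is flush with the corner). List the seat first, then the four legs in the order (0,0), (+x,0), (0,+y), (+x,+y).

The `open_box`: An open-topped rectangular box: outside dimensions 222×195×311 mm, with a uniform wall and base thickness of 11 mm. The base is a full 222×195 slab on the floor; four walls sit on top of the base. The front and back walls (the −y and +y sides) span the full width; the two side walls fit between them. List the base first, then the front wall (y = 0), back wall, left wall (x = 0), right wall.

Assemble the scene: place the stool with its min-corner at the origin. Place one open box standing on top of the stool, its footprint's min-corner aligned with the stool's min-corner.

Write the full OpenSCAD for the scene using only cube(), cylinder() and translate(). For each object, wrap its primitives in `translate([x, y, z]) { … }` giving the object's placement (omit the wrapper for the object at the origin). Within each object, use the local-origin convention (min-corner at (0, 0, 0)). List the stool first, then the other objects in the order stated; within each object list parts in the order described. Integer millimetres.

translate([0, 0, 343]) cube([276, 270, 42]);
translate([19, 19, 0]) cylinder(h = 343, r = 19);
translate([257, 19, 0]) cylinder(h = 343, r = 19);
translate([19, 251, 0]) cylinder(h = 343, r = 19);
translate([257, 251, 0]) cylinder(h = 343, r = 19);
translate([0, 0, 385]) {
  cube([222, 195, 11]);
  translate([0, 0, 11]) cube([222, 11, 300]);
  translate([0, 184, 11]) cube([222, 11, 300]);
  translate([0, 11, 11]) cube([11, 173, 300]);
  translate([211, 11, 11]) cube([11, 173, 300]);
}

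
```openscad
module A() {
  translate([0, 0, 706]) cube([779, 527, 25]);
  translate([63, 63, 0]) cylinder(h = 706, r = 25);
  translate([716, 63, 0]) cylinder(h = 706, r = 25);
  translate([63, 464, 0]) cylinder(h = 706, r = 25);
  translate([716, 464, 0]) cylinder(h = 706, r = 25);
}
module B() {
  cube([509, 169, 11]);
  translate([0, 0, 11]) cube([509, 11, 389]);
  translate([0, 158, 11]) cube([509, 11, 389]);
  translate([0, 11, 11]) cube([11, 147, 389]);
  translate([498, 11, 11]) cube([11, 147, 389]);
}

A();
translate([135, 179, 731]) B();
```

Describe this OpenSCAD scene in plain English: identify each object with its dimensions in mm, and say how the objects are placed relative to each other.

A is a table with a 779×527 mm rectangular top, 25 mm thick, top surface at z = 731 mm, supported by four round legs of 50 mm diameter, each leg's bounding box inset 38 mm from the nearest pair of top edges, running from the floor.

B is an open-topped rectangular box: outside dimensions 509×169×400 mm, with a uniform wall and base thickness of 11 mm. The base is a full 509×169 slab on the floor; four walls sit on top of the base. The front and back walls (the −y and +y sides) span the full width; the two side walls fit between them.

The open box is on top of the table, centred.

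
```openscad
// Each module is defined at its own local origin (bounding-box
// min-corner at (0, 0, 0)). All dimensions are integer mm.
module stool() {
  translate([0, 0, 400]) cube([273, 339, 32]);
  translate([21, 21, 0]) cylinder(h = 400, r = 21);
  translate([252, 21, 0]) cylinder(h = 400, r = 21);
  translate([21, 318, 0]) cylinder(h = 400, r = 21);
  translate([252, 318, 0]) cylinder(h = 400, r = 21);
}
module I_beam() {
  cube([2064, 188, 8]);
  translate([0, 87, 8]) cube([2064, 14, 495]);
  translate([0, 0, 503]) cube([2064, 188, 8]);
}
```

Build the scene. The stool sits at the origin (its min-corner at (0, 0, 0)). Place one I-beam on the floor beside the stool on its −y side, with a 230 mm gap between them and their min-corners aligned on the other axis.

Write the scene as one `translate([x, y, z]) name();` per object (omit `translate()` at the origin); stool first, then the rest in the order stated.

stool();
translate([0, -418, 0]) I_beam();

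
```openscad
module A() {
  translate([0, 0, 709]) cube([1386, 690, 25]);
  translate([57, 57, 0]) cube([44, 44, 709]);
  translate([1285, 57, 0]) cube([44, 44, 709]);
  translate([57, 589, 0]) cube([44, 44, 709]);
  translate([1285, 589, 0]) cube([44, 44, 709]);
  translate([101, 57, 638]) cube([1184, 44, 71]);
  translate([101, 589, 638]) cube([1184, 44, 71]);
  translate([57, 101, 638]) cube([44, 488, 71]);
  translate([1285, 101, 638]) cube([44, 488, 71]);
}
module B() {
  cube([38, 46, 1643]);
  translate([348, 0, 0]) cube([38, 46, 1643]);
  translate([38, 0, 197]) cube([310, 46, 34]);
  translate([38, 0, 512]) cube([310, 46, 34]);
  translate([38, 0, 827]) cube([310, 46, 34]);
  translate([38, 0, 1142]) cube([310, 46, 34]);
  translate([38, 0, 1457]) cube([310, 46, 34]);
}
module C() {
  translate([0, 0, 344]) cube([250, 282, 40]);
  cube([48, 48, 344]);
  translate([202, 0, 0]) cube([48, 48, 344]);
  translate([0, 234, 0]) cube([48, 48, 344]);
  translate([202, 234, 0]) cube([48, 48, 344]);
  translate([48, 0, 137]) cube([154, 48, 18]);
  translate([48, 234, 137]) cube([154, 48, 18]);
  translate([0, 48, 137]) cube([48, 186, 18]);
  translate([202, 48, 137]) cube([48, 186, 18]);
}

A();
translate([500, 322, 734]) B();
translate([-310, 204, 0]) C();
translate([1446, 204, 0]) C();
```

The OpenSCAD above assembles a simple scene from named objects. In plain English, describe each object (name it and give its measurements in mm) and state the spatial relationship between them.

A is a table: top 1386 mm (x) × 690 mm (y), 25 mm thick, upper face at z = 734 mm, on four 44×44 mm square legs, each inset 57 mm from the nearest pair of top edges, running from z = 0 to the bottom of the top. Four apron rails, 44 mm thick and 71 mm tall, run between adjacent legs with their top edges flush with the underside of the top and their outer faces flush with the legs' outer faces.

B is a wooden ladder with two side rails of 38×46 mm section and 1643 mm height, set 386 mm apart overall. Between them run 5 rectangular rungs (46 mm deep, 34 mm thick), front faces flush with the rails' −y face. The bottom of the first rung is 197 mm above the floor and each subsequent rung is 315 mm higher than the one below.

C is a four-legged stool. The seat is a 250×282×40 mm slab whose top surface is at z = 384 mm; four square legs, each 48×48 mm in cross-section, run from the floor (z = 0) to the underside of the seat, each flush with a corner of the seat. Four stretchers, 48 mm wide and 18 mm tall, connect adjacent legs with their undersides at z = 137 mm, each running between the inner faces of the legs it joins and aligned with the legs' outer faces on the other axis.

The ladder is on top of the table, centred. Two stools sit around the table at the −x, +x sides.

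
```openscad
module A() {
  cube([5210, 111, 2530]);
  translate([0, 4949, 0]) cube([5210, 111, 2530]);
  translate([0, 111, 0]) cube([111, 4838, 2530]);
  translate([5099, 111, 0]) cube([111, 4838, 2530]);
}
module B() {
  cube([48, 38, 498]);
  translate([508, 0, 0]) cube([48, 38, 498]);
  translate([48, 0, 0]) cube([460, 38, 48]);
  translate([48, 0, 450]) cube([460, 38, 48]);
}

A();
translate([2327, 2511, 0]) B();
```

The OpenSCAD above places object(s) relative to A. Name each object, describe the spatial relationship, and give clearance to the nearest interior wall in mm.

A is a house frame. B is a picture frame. The picture frame sits inside the house frame, centred. The clearance to the nearest interior wall is 2216 mm.

Clearances: x = 2216, y = 2400; minimum 2216 mm.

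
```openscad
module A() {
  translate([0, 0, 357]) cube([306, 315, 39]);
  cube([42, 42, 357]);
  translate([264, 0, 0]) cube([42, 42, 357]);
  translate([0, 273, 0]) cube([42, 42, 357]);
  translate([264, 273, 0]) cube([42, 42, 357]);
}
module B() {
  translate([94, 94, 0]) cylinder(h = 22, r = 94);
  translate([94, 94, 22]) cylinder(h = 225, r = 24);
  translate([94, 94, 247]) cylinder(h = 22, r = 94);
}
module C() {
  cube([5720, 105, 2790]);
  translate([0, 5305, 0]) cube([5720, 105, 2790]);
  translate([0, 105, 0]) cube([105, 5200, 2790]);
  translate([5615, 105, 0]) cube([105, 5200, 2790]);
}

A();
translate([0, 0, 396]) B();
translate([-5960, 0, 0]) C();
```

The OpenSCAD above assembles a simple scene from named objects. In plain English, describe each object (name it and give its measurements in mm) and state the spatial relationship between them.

A is a four-legged stool. The seat is 306×315 mm, 39 mm thick, top at z = 396 mm. It stands on four square legs, each 42×42 mm in cross-section, from z = 0 to the seat underside, each flush with a corner of the seat.

B is a spool: two coaxial disc flanges of radius 94 mm and thickness 22 mm, joined by a core cylinder of radius 24 mm and height 225 mm. The lower flange rests on z = 0 and the three cylinders share a vertical axis.

C is a box-shaped house frame (walls only): outside footprint 5720×5410 mm, wall height 2790 mm, wall thickness 105 mm. The two y-facing walls run the full x-width; the two x-facing walls fit between the inner faces of the y-facing walls.

The spool is on top of the stool. The house frame is on the floor beside the stool on its −x side.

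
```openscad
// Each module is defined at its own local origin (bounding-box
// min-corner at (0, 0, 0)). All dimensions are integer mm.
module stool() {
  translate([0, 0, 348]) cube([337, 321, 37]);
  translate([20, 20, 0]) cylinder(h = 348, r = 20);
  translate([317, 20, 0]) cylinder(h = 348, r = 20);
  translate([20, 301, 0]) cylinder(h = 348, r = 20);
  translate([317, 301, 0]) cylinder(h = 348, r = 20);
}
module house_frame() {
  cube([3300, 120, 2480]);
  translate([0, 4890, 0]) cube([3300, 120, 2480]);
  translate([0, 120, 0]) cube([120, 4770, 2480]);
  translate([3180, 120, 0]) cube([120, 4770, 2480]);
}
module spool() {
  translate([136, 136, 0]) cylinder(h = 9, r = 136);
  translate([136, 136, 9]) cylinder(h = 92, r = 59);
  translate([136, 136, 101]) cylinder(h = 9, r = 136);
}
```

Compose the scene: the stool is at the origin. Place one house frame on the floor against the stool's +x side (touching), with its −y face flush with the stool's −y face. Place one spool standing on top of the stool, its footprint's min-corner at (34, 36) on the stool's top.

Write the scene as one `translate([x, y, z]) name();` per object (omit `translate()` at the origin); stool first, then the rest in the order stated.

stool();
translate([337, 0, 0]) house_frame();
translate([34, 36, 385]) spool();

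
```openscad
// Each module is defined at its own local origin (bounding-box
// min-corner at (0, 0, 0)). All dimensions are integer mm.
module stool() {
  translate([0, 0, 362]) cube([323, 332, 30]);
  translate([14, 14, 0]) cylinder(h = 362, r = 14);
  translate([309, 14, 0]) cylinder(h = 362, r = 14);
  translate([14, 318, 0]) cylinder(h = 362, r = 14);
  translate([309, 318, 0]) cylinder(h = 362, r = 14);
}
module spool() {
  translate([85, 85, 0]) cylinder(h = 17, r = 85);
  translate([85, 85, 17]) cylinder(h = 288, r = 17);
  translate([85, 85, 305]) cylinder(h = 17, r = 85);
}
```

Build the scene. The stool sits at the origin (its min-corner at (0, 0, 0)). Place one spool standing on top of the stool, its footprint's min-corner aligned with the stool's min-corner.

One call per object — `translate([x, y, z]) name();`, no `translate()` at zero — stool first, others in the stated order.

stool();
translate([0, 0, 392]) spool();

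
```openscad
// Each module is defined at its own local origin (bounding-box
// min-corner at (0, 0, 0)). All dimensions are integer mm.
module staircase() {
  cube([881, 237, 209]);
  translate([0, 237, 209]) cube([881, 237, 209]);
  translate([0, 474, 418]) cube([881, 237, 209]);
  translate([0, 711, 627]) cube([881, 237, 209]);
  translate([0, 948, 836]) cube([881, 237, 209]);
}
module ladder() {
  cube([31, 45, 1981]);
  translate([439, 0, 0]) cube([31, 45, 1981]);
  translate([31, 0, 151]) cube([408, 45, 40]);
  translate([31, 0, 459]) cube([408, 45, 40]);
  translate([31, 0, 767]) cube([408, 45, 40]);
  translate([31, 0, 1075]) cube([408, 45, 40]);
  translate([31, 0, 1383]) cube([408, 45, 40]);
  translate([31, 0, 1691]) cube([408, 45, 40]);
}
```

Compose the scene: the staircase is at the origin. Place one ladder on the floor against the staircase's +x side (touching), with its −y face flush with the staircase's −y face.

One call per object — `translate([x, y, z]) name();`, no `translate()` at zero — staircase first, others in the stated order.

staircase();
translate([881, 0, 0]) ladder();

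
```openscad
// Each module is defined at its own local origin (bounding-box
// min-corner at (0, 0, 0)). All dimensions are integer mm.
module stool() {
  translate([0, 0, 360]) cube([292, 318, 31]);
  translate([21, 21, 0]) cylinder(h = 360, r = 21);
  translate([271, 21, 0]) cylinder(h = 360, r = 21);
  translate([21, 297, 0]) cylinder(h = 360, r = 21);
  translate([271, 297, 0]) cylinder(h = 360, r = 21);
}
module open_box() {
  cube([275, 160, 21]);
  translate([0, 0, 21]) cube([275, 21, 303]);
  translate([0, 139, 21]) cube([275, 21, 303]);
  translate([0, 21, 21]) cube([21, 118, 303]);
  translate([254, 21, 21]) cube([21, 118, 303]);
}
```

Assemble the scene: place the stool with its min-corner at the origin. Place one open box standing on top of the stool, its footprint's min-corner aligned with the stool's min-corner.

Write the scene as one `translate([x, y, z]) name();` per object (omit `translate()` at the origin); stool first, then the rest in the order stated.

stool();
translate([0, 0, 391]) open_box();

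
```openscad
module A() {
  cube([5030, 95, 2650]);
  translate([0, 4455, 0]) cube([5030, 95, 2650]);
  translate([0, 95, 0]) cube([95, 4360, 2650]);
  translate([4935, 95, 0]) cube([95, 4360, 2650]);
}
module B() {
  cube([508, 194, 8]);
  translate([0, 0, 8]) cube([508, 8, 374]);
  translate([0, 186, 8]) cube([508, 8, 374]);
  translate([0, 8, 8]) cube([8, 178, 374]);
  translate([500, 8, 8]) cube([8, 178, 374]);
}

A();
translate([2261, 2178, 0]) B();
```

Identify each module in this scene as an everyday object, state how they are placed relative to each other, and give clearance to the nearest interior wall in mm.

Clearances: x = 2166, y = 2083; minimum 2083 mm.

A is a house frame. B is an open box. The open box sits inside the house frame, centred. The clearance to the nearest interior wall is 2083 mm.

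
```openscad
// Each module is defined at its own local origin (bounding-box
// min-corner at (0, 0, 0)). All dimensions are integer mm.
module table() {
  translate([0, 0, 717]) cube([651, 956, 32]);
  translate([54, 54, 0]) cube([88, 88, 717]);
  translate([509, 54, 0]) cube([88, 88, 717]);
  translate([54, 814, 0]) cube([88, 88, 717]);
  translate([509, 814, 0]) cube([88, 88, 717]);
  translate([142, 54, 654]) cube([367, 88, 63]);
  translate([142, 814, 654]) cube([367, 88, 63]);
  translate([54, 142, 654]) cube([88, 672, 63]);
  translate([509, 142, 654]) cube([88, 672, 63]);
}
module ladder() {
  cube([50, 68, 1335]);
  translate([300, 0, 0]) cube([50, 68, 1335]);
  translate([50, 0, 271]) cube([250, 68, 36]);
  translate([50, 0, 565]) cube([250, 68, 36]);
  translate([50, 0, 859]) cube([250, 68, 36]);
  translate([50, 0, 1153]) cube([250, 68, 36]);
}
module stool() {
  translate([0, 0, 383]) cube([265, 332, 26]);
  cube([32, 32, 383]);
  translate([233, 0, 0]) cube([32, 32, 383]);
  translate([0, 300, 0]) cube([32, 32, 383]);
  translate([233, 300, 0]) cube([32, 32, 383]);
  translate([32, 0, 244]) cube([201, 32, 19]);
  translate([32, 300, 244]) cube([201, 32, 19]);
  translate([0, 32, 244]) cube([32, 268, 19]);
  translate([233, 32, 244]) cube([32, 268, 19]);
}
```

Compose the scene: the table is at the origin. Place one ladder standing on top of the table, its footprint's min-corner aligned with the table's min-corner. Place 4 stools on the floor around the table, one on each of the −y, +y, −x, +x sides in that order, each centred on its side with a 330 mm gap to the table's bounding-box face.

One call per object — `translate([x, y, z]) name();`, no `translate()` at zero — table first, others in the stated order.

table();
translate([0, 0, 749]) ladder();
translate([193, -662, 0]) stool();
translate([193, 1286, 0]) stool();
translate([-595, 312, 0]) stool();
translate([981, 312, 0]) stool();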